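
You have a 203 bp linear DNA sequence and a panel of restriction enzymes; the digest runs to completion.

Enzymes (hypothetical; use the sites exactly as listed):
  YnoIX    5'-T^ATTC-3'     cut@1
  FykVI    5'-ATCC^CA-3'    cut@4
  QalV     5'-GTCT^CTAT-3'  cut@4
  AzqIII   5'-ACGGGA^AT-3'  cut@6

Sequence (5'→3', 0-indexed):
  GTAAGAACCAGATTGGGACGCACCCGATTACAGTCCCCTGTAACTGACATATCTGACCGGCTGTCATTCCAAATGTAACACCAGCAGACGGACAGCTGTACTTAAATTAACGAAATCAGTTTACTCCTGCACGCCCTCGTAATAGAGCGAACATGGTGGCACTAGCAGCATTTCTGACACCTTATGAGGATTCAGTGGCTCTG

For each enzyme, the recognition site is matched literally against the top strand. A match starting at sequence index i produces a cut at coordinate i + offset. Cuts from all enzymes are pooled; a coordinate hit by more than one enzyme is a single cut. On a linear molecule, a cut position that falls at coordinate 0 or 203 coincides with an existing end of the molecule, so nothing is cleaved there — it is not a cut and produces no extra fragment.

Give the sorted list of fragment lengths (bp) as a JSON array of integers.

[203]

Scan for sites:
  YnoIX (TATTC, off=1): no sites
  FykVI (ATCCCA, off=4): no sites
  QalV (GTCTCTAT, off=4): no sites
  AzqIII (ACGGGAAT, off=6): no sites

All cut coordinates (distinct, sorted): ∅

Fragment lengths:
  no cuts → one linear fragment of 203 bp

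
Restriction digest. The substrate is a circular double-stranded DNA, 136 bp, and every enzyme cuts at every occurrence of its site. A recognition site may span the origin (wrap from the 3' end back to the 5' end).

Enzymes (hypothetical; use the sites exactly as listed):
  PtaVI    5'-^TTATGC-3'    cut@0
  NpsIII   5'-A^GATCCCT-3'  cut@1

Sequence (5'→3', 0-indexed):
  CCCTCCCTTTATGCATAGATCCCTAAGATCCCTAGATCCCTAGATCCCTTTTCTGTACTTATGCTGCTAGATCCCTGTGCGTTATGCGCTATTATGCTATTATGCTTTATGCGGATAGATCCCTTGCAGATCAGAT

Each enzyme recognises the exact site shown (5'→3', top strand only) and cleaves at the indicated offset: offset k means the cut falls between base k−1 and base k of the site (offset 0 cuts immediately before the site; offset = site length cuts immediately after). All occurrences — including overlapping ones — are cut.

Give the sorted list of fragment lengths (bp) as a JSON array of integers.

Scan for sites:
  PtaVI (TTATGC, off=0): starts [8, 58, 81, 91, 99, 106] → cuts [8, 58, 81, 91, 99, 106]
  NpsIII (AGATCCCT, off=1): starts [16, 25, 33, 41, 68, 116, 132] → cuts [17, 26, 34, 42, 69, 117, 133]

All cut coordinates (distinct, sorted): [8, 17, 26, 34, 42, 58, 69, 81, 91, 99, 106, 117, 133]

Fragments:
  8→17: 9 bp
  17→26: 9 bp
  26→34: 8 bp
  34→42: 8 bp
  42→58: 16 bp
  58→69: 11 bp
  69→81: 12 bp
  81→91: 10 bp
  91→99: 8 bp
  99→106: 7 bp
  106→117: 11 bp
  117→133: 16 bp
  133→8 (wrap): 136-133+8 = 11 bp

[7,8,8,8,9,9,10,11,11,11,12,16,16]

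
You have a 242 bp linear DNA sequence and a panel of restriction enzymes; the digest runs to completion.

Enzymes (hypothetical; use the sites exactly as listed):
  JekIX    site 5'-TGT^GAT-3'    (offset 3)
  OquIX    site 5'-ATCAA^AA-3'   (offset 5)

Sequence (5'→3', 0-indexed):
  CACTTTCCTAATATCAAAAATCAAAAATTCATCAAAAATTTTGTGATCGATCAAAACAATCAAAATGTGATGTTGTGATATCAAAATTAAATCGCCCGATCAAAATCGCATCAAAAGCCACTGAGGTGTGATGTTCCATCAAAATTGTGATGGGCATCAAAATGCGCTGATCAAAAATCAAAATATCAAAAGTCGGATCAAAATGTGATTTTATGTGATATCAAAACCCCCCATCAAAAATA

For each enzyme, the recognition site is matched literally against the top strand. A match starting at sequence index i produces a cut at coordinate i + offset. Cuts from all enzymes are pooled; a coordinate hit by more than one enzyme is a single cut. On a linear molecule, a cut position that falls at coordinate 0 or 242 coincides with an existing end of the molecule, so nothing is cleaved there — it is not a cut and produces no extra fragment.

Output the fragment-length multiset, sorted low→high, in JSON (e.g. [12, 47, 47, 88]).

[5,5,5,6,7,7,8,8,8,8,9,9,10,10,11,11,12,12,13,13,14,15,17,19]

Scan for sites:
  JekIX (TGTGAT, off=3): starts [41, 65, 73, 126, 145, 203, 213] → cuts [44, 68, 76, 129, 148, 206, 216]
  OquIX (ATCAAAA, off=5): starts [12, 19, 30, 49, 58, 79, 98, 109, 137, 155, 169, 176, 184, 196, 219, 232] → cuts [17, 24, 35, 54, 63, 84, 103, 114, 142, 160, 174, 181, 189, 201, 224, 237]

Pooled cuts: [17, 24, 35, 44, 54, 63, 68, 76, 84, 103, 114, 129, 142, 148, 160, 174, 181, 189, 201, 206, 216, 224, 237]

Fragment lengths:
  [0,17): 17 bp
  [17,24): 7 bp
  [24,35): 11 bp
  [35,44): 9 bp
  [44,54): 10 bp
  [54,63): 9 bp
  [63,68): 5 bp
  [68,76): 8 bp
  [76,84): 8 bp
  [84,103): 19 bp
  [103,114): 11 bp
  [114,129): 15 bp
  [129,142): 13 bp
  [142,148): 6 bp
  [148,160): 12 bp
  [160,174): 14 bp
  [174,181): 7 bp
  [181,189): 8 bp
  [189,201): 12 bp
  [201,206): 5 bp
  [206,216): 10 bp
  [216,224): 8 bp
  [224,237): 13 bp
  [237,242): 5 bp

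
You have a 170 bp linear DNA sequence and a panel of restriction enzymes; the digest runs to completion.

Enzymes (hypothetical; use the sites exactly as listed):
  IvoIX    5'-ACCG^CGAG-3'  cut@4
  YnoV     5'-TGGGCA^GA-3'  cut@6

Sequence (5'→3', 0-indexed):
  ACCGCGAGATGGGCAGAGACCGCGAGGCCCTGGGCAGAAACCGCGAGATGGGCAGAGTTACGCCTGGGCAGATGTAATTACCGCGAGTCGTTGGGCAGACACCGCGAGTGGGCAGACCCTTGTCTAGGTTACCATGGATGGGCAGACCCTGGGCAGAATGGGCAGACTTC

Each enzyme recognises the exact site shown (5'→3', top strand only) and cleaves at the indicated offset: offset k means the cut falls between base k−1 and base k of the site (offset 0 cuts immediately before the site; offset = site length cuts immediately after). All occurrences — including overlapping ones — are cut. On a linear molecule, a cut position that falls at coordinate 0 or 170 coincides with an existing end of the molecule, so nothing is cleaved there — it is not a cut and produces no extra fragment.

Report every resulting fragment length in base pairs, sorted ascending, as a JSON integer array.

Scan for sites:
  IvoIX ACCGCGAG/4: at [0, 18, 39, 79, 100] ⇒ [4, 22, 43, 83, 104]
  YnoV TGGGCAGA/6: at [9, 30, 48, 64, 91, 108, 138, 149, 158] ⇒ [15, 36, 54, 70, 97, 114, 144, 155, 164]

All cut coordinates (distinct, sorted): [4, 15, 22, 36, 43, 54, 70, 83, 97, 104, 114, 144, 155, 164]

Fragments:
  [0,4): 4 bp
  [4,15): 11 bp
  [15,22): 7 bp
  [22,36): 14 bp
  [36,43): 7 bp
  [43,54): 11 bp
  [54,70): 16 bp
  [70,83): 13 bp
  [83,97): 14 bp
  [97,104): 7 bp
  [104,114): 10 bp
  [114,144): 30 bp
  [144,155): 11 bp
  [155,164): 9 bp
  [164,170): 6 bp

[4,6,7,7,7,9,10,11,11,11,13,14,14,16,30]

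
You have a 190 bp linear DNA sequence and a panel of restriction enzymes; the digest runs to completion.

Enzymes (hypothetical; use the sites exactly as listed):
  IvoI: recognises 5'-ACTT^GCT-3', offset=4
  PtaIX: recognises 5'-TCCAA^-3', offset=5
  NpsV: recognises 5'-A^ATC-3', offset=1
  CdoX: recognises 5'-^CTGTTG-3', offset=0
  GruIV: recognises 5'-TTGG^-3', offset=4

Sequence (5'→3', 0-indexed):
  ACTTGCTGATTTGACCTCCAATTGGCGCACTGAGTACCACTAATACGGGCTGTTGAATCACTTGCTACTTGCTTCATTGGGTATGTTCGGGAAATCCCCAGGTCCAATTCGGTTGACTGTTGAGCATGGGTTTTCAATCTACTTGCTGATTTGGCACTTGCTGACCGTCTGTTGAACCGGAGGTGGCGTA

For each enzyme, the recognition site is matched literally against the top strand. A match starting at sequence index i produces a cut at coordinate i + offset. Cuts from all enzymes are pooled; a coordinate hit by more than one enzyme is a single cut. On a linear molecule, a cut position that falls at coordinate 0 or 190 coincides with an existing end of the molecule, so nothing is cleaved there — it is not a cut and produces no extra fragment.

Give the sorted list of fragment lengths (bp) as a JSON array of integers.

Site scan:
  IvoI ACTTGCT/4: at [0, 59, 66, 140, 155] ⇒ [4, 63, 70, 144, 159]
  PtaIX TCCAA/5: at [16, 102] ⇒ [21, 107]
  NpsV AATC/1: at [55, 92, 135] ⇒ [56, 93, 136]
  CdoX CTGTTG/0: at [49, 116, 168] ⇒ [49, 116, 168]
  GruIV TTGG/4: at [21, 76, 150] ⇒ [25, 80, 154]

Pooled cuts: [4, 21, 25, 49, 56, 63, 70, 80, 93, 107, 116, 136, 144, 154, 159, 168]

Fragments:
  [0,4): 4 bp
  [4,21): 17 bp
  [21,25): 4 bp
  [25,49): 24 bp
  [49,56): 7 bp
  [56,63): 7 bp
  [63,70): 7 bp
  [70,80): 10 bp
  [80,93): 13 bp
  [93,107): 14 bp
  [107,116): 9 bp
  [116,136): 20 bp
  [136,144): 8 bp
  [144,154): 10 bp
  [154,159): 5 bp
  [159,168): 9 bp
  [168,190): 22 bp

[4,4,5,7,7,7,8,9,9,10,10,13,14,17,20,22,24]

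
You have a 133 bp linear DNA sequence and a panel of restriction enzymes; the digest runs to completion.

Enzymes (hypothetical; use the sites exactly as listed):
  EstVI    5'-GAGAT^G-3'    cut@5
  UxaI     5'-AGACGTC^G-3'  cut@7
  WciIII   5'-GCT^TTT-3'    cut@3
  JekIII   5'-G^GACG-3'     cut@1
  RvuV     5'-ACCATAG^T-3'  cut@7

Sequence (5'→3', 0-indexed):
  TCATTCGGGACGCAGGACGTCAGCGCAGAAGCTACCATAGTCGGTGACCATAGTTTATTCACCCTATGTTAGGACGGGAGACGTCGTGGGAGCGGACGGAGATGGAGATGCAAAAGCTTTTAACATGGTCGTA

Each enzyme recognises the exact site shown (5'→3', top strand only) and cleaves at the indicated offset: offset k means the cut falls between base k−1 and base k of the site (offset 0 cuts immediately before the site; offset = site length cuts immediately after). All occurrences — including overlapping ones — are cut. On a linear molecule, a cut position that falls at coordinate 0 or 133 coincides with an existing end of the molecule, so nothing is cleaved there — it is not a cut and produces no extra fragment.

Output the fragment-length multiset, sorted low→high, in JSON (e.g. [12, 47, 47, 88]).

[6,7,8,9,9,9,13,13,15,19,25]

Scan for sites:
  EstVI (GAGATG, off=5): starts [98, 104] → cuts [103, 109]
  UxaI (AGACGTCG, off=7): starts [78] → cuts [85]
  WciIII (GCTTTT, off=3): starts [115] → cuts [118]
  JekIII (GGACG, off=1): starts [7, 14, 71, 93] → cuts [8, 15, 72, 94]
  RvuV (ACCATAGT, off=7): starts [33, 46] → cuts [40, 53]

All cut coordinates (distinct, sorted): [8, 15, 40, 53, 72, 85, 94, 103, 109, 118]

Fragment lengths:
  [0,8): 8 bp
  [8,15): 7 bp
  [15,40): 25 bp
  [40,53): 13 bp
  [53,72): 19 bp
  [72,85): 13 bp
  [85,94): 9 bp
  [94,103): 9 bp
  [103,109): 6 bp
  [109,118): 9 bp
  [118,133): 15 bp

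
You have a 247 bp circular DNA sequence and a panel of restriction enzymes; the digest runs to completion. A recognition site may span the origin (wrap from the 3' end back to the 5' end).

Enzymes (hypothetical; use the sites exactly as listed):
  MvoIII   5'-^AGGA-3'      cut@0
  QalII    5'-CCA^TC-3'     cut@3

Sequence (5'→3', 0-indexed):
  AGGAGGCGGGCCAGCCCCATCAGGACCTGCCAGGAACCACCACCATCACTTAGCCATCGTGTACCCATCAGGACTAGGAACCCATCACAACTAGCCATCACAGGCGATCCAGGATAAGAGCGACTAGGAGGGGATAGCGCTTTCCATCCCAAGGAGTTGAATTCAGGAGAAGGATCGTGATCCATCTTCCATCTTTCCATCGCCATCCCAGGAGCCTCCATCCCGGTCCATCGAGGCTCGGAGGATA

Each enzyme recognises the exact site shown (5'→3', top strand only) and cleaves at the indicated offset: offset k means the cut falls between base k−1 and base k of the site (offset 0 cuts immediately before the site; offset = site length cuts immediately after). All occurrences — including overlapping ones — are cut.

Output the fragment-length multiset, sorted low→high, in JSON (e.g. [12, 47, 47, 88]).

[2,2,4,5,6,6,6,6,7,8,9,10,10,11,11,11,11,13,13,13,14,14,15,19,21]

Site scan:
  MvoIII (AGGA, off=0): starts [0, 21, 31, 69, 75, 110, 125, 151, 164, 170, 209, 241] → cuts [0, 21, 31, 69, 75, 110, 125, 151, 164, 170, 209, 241]
  QalII (CCATC, off=3): starts [16, 42, 53, 64, 81, 94, 143, 181, 188, 196, 202, 217, 227] → cuts [19, 45, 56, 67, 84, 97, 146, 184, 191, 199, 205, 220, 230]

Pooled cuts: [0, 19, 21, 31, 45, 56, 67, 69, 75, 84, 97, 110, 125, 146, 151, 164, 170, 184, 191, 199, 205, 209, 220, 230, 241]

Fragment lengths:
  0→19: 19 bp
  19→21: 2 bp
  21→31: 10 bp
  31→45: 14 bp
  45→56: 11 bp
  56→67: 11 bp
  67→69: 2 bp
  69→75: 6 bp
  75→84: 9 bp
  84→97: 13 bp
  97→110: 13 bp
  110→125: 15 bp
  125→146: 21 bp
  146→151: 5 bp
  151→164: 13 bp
  164→170: 6 bp
  170→184: 14 bp
  184→191: 7 bp
  191→199: 8 bp
  199→205: 6 bp
  205→209: 4 bp
  209→220: 11 bp
  220→230: 10 bp
  230→241: 11 bp
  241→0 (wrap): 247-241+0 = 6 bp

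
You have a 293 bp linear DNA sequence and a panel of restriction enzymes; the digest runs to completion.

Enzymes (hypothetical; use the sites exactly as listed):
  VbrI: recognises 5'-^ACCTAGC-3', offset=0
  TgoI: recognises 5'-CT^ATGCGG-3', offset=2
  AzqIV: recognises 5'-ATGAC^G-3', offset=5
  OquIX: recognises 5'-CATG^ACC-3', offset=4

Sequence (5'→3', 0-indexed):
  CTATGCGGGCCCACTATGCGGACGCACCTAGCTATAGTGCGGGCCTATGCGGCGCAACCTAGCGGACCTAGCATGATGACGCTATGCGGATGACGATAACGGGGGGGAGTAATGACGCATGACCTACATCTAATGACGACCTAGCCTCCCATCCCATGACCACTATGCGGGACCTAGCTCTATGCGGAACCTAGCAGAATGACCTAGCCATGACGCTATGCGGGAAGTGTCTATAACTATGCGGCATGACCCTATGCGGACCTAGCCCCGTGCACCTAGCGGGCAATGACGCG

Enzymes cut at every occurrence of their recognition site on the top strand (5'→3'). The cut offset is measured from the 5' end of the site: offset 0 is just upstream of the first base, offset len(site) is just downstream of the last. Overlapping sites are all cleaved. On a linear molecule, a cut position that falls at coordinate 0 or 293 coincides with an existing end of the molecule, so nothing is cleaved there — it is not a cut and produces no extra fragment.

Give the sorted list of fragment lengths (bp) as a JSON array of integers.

Scan for sites:
  VbrI (ACCTAGC, off=0): starts [25, 56, 65, 138, 171, 188, 201, 259, 273] → cuts [25, 56, 65, 138, 171, 188, 201, 259, 273]
  TgoI (CTATGCGG, off=2): starts [0, 13, 44, 81, 162, 179, 215, 236, 251] → cuts [2, 15, 46, 83, 164, 181, 217, 238, 253]
  AzqIV (ATGACG, off=5): starts [75, 89, 111, 132, 209, 285] → cuts [80, 94, 116, 137, 214, 290]
  OquIX (CATGACC, off=4): starts [117, 154, 244] → cuts [121, 158, 248]

Pooled cuts: [2, 15, 25, 46, 56, 65, 80, 83, 94, 116, 121, 137, 138, 158, 164, 171, 181, 188, 201, 214, 217, 238, 248, 253, 259, 273, 290]

Fragment lengths:
  [0,2): 2 bp
  [2,15): 13 bp
  [15,25): 10 bp
  [25,46): 21 bp
  [46,56): 10 bp
  [56,65): 9 bp
  [65,80): 15 bp
  [80,83): 3 bp
  [83,94): 11 bp
  [94,116): 22 bp
  [116,121): 5 bp
  [121,137): 16 bp
  [137,138): 1 bp
  [138,158): 20 bp
  [158,164): 6 bp
  [164,171): 7 bp
  [171,181): 10 bp
  [181,188): 7 bp
  [188,201): 13 bp
  [201,214): 13 bp
  [214,217): 3 bp
  [217,238): 21 bp
  [238,248): 10 bp
  [248,253): 5 bp
  [253,259): 6 bp
  [259,273): 14 bp
  [273,290): 17 bp
  [290,293): 3 bp

[1,2,3,3,3,5,5,6,6,7,7,9,10,10,10,10,11,13,13,13,14,15,16,17,20,21,21,22]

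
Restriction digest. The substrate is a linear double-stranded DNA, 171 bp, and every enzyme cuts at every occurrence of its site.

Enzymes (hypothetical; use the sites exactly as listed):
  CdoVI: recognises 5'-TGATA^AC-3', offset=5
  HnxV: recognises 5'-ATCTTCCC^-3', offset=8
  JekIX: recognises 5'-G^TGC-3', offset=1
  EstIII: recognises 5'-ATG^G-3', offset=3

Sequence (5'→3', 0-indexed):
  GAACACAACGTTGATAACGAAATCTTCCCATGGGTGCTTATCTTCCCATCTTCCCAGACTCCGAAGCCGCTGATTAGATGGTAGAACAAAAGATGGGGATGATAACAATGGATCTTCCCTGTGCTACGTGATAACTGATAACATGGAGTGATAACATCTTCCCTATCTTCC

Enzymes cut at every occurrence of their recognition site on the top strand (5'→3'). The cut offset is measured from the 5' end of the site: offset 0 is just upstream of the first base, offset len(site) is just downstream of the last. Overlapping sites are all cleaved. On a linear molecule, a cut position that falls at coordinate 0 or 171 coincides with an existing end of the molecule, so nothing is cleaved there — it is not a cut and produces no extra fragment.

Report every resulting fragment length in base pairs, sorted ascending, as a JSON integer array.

[2,2,3,5,6,7,8,8,8,9,9,10,12,13,13,15,16,25]

Scan for sites:
  CdoVI TGATAAC/5: at [11, 99, 128, 135, 148] ⇒ [16, 104, 133, 140, 153]
  HnxV ATCTTCCC/8: at [21, 39, 47, 111, 155] ⇒ [29, 47, 55, 119, 163]
  JekIX GTGC/1: at [33, 120] ⇒ [34, 121]
  EstIII ATGG/3: at [29, 77, 92, 107, 142] ⇒ [32, 80, 95, 110, 145]

Pooled cuts: [16, 29, 32, 34, 47, 55, 80, 95, 104, 110, 119, 121, 133, 140, 145, 153, 163]

Fragments:
  [0,16): 16 bp
  [16,29): 13 bp
  [29,32): 3 bp
  [32,34): 2 bp
  [34,47): 13 bp
  [47,55): 8 bp
  [55,80): 25 bp
  [80,95): 15 bp
  [95,104): 9 bp
  [104,110): 6 bp
  [110,119): 9 bp
  [119,121): 2 bp
  [121,133): 12 bp
  [133,140): 7 bp
  [140,145): 5 bp
  [145,153): 8 bp
  [153,163): 10 bp
  [163,171): 8 bp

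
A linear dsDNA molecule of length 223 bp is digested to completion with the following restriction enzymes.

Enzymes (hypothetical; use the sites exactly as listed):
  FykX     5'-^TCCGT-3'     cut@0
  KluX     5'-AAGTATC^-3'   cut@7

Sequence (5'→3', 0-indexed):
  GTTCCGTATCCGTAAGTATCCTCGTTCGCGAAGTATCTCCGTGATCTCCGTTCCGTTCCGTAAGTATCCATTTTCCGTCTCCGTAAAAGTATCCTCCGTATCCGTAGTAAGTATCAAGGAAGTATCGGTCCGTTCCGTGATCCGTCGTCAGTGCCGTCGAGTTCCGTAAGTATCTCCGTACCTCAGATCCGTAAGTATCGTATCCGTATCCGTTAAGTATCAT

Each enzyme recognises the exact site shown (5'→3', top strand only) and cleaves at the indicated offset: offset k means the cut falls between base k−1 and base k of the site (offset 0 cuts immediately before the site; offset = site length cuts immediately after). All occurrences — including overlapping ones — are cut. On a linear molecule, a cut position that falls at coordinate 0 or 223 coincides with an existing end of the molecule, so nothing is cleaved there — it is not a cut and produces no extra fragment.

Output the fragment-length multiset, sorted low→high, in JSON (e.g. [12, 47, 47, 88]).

Site scan:
  FykX (TCCGT, off=0): starts [2, 8, 37, 46, 51, 56, 73, 79, 94, 100, 128, 133, 140, 162, 174, 187, 202, 208] → cuts [2, 8, 37, 46, 51, 56, 73, 79, 94, 100, 128, 133, 140, 162, 174, 187, 202, 208]
  KluX (AAGTATC, off=7): starts [13, 30, 61, 86, 108, 119, 167, 192, 214] → cuts [20, 37, 68, 93, 115, 126, 174, 199, 221]

All cut coordinates (distinct, sorted): [2, 8, 20, 37, 46, 51, 56, 68, 73, 79, 93, 94, 100, 115, 126, 128, 133, 140, 162, 174, 187, 199, 202, 208, 221]

Fragment lengths:
  [0,2): 2 bp
  [2,8): 6 bp
  [8,20): 12 bp
  [20,37): 17 bp
  [37,46): 9 bp
  [46,51): 5 bp
  [51,56): 5 bp
  [56,68): 12 bp
  [68,73): 5 bp
  [73,79): 6 bp
  [79,93): 14 bp
  [93,94): 1 bp
  [94,100): 6 bp
  [100,115): 15 bp
  [115,126): 11 bp
  [126,128): 2 bp
  [128,133): 5 bp
  [133,140): 7 bp
  [140,162): 22 bp
  [162,174): 12 bp
  [174,187): 13 bp
  [187,199): 12 bp
  [199,202): 3 bp
  [202,208): 6 bp
  [208,221): 13 bp
  [221,223): 2 bp

[1,2,2,2,3,5,5,5,5,6,6,6,6,7,9,11,12,12,12,12,13,13,14,15,17,22]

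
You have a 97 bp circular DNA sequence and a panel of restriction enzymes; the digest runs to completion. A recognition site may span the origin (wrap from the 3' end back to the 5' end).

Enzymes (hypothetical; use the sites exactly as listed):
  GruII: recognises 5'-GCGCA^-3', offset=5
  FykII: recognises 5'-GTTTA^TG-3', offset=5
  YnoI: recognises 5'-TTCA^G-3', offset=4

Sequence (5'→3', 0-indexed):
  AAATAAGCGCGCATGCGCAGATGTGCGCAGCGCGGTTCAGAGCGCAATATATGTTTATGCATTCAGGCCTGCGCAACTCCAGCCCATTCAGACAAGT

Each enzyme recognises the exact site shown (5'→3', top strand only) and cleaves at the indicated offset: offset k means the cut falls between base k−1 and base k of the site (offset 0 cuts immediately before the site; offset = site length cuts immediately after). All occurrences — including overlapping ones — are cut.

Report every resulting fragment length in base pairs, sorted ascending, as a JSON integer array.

[6,7,8,10,10,10,11,15,20]

Site scan:
  GruII GCGCA/5: at [8, 14, 24, 41, 70] ⇒ [13, 19, 29, 46, 75]
  FykII GTTTATG/5: at [52] ⇒ [57]
  YnoI TTCAG/4: at [35, 61, 86] ⇒ [39, 65, 90]

Pooled cuts: [13, 19, 29, 39, 46, 57, 65, 75, 90]

Fragment lengths:
  13→19: 6 bp
  19→29: 10 bp
  29→39: 10 bp
  39→46: 7 bp
  46→57: 11 bp
  57→65: 8 bp
  65→75: 10 bp
  75→90: 15 bp
  90→13 (wrap): 97-90+13 = 20 bp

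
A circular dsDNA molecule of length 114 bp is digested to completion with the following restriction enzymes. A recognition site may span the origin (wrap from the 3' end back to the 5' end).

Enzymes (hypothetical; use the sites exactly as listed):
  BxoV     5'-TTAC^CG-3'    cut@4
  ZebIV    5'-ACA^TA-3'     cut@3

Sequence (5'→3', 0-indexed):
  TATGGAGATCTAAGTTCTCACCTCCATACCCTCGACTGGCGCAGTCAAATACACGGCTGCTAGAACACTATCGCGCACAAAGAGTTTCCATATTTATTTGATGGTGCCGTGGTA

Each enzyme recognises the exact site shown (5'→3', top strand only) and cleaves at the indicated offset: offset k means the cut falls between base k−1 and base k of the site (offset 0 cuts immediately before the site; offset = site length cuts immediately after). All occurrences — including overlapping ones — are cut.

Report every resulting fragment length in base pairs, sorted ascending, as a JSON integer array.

Scan for sites:
  BxoV (TTACCG, off=4): no sites
  ZebIV (ACATA, off=3): no sites

All cut coordinates (distinct, sorted): ∅

Fragment lengths:
  no cuts → one circular fragment of 114 bp

[114]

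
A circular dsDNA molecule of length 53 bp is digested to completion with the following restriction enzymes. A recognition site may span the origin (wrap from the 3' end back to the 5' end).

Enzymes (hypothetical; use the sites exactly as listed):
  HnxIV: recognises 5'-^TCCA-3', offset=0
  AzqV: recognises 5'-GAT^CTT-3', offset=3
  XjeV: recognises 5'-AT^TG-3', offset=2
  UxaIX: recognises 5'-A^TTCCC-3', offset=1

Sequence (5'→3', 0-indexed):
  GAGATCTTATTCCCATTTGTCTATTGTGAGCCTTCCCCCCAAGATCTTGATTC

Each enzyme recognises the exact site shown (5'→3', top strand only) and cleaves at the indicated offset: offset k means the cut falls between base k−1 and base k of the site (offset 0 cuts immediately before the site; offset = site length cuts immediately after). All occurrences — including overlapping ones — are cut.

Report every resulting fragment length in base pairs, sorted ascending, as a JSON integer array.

Per-enzyme occurrences:
  HnxIV (TCCA, off=0): no sites
  AzqV GATCTT/3: at [2, 42] ⇒ [5, 45]
  XjeV ATTG/2: at [22] ⇒ [24]
  UxaIX ATTCCC/1: at [8] ⇒ [9]

Pooled cuts: [5, 9, 24, 45]

Fragment lengths:
  5→9: 4 bp
  9→24: 15 bp
  24→45: 21 bp
  45→5 (wrap): 53-45+5 = 13 bp

[4,13,15,21]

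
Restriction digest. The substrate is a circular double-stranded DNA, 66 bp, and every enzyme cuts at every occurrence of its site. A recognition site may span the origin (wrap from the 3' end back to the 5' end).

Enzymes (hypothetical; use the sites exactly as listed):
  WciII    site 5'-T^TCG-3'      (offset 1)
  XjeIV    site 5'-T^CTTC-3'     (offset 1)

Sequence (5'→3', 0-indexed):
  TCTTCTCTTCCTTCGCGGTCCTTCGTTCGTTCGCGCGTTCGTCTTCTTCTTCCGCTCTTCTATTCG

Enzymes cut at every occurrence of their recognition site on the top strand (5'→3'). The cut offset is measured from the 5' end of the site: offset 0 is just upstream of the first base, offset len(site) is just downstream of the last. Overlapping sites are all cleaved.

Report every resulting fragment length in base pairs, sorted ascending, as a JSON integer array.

[3,3,4,4,4,4,5,6,7,8,8,10]

Scan for sites:
  WciII TTCG/1: at [11, 21, 25, 29, 37, 62] ⇒ [12, 22, 26, 30, 38, 63]
  XjeIV TCTTC/1: at [0, 5, 41, 44, 47, 55] ⇒ [1, 6, 42, 45, 48, 56]

Pooled cuts: [1, 6, 12, 22, 26, 30, 38, 42, 45, 48, 56, 63]

Fragment lengths:
  1→6: 5 bp
  6→12: 6 bp
  12→22: 10 bp
  22→26: 4 bp
  26→30: 4 bp
  30→38: 8 bp
  38→42: 4 bp
  42→45: 3 bp
  45→48: 3 bp
  48→56: 8 bp
  56→63: 7 bp
  63→1 (wrap): 66-63+1 = 4 bp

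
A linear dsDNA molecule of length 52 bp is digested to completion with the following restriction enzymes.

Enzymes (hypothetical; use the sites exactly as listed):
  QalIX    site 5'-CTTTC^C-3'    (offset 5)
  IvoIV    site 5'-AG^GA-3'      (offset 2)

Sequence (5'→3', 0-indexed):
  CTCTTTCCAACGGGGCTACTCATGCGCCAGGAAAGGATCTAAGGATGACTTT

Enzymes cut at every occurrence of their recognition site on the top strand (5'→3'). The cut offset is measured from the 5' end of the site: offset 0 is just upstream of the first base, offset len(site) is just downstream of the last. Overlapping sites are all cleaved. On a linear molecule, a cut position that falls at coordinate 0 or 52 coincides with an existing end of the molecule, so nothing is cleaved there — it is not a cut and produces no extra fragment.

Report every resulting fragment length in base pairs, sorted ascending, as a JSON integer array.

Scan for sites:
  QalIX CTTTCC/5: at [2] ⇒ [7]
  IvoIV AGGA/2: at [28, 33, 41] ⇒ [30, 35, 43]

Pooled cuts: [7, 30, 35, 43]

Fragments:
  [0,7): 7 bp
  [7,30): 23 bp
  [30,35): 5 bp
  [35,43): 8 bp
  [43,52): 9 bp

[5,7,8,9,23]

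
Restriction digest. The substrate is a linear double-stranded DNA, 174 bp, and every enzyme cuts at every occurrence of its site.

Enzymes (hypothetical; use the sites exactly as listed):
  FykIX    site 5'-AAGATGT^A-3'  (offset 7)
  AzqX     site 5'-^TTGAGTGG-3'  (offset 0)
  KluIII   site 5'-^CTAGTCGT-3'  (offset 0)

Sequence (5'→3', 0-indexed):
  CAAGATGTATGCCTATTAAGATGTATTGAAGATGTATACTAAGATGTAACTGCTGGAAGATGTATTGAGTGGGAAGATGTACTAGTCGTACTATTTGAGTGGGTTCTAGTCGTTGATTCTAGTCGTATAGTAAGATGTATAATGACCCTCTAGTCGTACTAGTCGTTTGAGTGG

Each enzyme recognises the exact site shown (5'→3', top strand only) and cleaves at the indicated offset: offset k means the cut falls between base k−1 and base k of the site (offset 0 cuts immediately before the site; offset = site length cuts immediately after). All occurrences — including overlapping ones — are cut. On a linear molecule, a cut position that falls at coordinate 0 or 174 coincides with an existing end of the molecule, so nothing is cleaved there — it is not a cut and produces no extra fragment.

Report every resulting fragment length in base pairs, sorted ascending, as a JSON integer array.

[1,1,8,8,8,9,11,11,11,12,13,13,16,16,16,20]

Scan for sites:
  FykIX AAGATGTA/7: at [1, 17, 28, 40, 56, 73, 131] ⇒ [8, 24, 35, 47, 63, 80, 138]
  AzqX TTGAGTGG/0: at [64, 94, 166] ⇒ [64, 94, 166]
  KluIII CTAGTCGT/0: at [81, 105, 118, 149, 158] ⇒ [81, 105, 118, 149, 158]

All cut coordinates (distinct, sorted): [8, 24, 35, 47, 63, 64, 80, 81, 94, 105, 118, 138, 149, 158, 166]

Fragment lengths:
  [0,8): 8 bp
  [8,24): 16 bp
  [24,35): 11 bp
  [35,47): 12 bp
  [47,63): 16 bp
  [63,64): 1 bp
  [64,80): 16 bp
  [80,81): 1 bp
  [81,94): 13 bp
  [94,105): 11 bp
  [105,118): 13 bp
  [118,138): 20 bp
  [138,149): 11 bp
  [149,158): 9 bp
  [158,166): 8 bp
  [166,174): 8 bp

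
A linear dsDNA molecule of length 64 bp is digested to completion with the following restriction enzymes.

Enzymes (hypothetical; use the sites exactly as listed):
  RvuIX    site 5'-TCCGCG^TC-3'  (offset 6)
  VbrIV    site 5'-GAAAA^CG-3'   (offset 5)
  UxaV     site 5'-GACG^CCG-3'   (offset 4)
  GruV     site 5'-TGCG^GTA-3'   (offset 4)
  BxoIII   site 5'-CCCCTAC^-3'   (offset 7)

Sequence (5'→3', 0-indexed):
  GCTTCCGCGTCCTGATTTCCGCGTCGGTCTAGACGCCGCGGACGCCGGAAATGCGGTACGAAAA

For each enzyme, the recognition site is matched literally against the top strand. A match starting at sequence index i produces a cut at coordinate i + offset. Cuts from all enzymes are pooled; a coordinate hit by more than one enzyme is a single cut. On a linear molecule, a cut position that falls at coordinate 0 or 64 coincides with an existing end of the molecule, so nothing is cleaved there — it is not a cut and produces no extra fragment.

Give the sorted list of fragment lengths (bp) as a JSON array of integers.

[9,9,9,11,12,14]

Site scan:
  RvuIX (TCCGCGTC, off=6): starts [3, 17] → cuts [9, 23]
  VbrIV (GAAAACG, off=5): no sites
  UxaV (GACGCCG, off=4): starts [31, 40] → cuts [35, 44]
  GruV (TGCGGTA, off=4): starts [51] → cuts [55]
  BxoIII (CCCCTAC, off=7): no sites

Pooled cuts: [9, 23, 35, 44, 55]

Fragments:
  [0,9): 9 bp
  [9,23): 14 bp
  [23,35): 12 bp
  [35,44): 9 bp
  [44,55): 11 bp
  [55,64): 9 bp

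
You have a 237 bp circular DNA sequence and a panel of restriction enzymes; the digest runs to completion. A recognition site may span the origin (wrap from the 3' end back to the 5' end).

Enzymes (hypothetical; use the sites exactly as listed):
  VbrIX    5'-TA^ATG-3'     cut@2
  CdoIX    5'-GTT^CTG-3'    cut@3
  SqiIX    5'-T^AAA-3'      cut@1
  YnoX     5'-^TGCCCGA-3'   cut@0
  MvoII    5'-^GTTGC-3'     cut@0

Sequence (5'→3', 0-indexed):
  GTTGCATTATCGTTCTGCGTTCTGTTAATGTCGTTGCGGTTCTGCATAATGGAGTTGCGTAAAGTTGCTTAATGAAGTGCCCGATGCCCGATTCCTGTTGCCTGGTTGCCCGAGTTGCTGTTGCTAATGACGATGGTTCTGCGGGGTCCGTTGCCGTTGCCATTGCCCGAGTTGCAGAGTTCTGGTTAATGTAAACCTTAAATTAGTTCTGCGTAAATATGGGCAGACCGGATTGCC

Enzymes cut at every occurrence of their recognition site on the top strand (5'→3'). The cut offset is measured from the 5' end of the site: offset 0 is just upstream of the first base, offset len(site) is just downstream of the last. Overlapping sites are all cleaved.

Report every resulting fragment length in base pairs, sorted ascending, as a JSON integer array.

[2,3,4,5,5,6,6,6,6,6,7,7,7,7,7,7,7,7,7,8,8,8,9,9,11,11,12,12,14,23]

Per-enzyme occurrences:
  VbrIX TAATG/2: at [25, 46, 69, 124, 186] ⇒ [27, 48, 71, 126, 188]
  CdoIX GTTCTG/3: at [11, 18, 38, 135, 178, 205] ⇒ [14, 21, 41, 138, 181, 208]
  SqiIX TAAA/1: at [59, 191, 198, 213] ⇒ [60, 192, 199, 214]
  YnoX TGCCCGA/0: at [77, 84, 106, 163] ⇒ [77, 84, 106, 163]
  MvoII GTTGC/0: at [0, 32, 53, 63, 96, 104, 113, 119, 149, 155, 170] ⇒ [0, 32, 53, 63, 96, 104, 113, 119, 149, 155, 170]

All cut coordinates (distinct, sorted): [0, 14, 21, 27, 32, 41, 48, 53, 60, 63, 71, 77, 84, 96, 104, 106, 113, 119, 126, 138, 149, 155, 163, 170, 181, 188, 192, 199, 208, 214]

Fragment lengths:
  0→14: 14 bp
  14→21: 7 bp
  21→27: 6 bp
  27→32: 5 bp
  32→41: 9 bp
  41→48: 7 bp
  48→53: 5 bp
  53→60: 7 bp
  60→63: 3 bp
  63→71: 8 bp
  71→77: 6 bp
  77→84: 7 bp
  84→96: 12 bp
  96→104: 8 bp
  104→106: 2 bp
  106→113: 7 bp
  113→119: 6 bp
  119→126: 7 bp
  126→138: 12 bp
  138→149: 11 bp
  149→155: 6 bp
  155→163: 8 bp
  163→170: 7 bp
  170→181: 11 bp
  181→188: 7 bp
  188→192: 4 bp
  192→199: 7 bp
  199→208: 9 bp
  208→214: 6 bp
  214→0 (wrap): 237-214+0 = 23 bp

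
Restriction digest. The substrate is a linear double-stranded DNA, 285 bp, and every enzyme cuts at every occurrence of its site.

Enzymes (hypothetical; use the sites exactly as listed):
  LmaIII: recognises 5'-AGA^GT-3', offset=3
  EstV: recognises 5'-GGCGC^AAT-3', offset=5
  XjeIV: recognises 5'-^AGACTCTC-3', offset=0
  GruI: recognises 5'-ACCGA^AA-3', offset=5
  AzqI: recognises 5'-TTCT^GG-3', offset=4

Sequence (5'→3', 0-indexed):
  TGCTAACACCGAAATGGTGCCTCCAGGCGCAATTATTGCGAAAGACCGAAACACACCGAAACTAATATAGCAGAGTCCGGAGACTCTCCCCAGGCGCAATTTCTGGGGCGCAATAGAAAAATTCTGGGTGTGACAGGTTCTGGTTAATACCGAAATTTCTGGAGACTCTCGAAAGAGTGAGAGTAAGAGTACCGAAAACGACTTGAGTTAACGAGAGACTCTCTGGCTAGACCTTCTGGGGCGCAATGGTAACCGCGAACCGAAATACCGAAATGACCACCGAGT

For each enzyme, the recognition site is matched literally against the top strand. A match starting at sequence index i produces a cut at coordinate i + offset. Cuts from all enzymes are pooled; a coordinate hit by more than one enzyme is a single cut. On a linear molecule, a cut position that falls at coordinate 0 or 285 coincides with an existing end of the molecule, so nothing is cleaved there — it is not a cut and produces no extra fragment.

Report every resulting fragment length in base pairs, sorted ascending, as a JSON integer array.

Per-enzyme occurrences:
  LmaIII AGAGT/3: at [71, 173, 179, 185] ⇒ [74, 176, 182, 188]
  EstV GGCGCAAT/5: at [25, 92, 106, 239] ⇒ [30, 97, 111, 244]
  XjeIV AGACTCTC/0: at [80, 162, 215] ⇒ [80, 162, 215]
  GruI ACCGAAA/5: at [7, 44, 54, 148, 190, 258, 266] ⇒ [12, 49, 59, 153, 195, 263, 271]
  AzqI TTCTGG/4: at [100, 121, 137, 156, 233] ⇒ [104, 125, 141, 160, 237]

Pooled cuts: [12, 30, 49, 59, 74, 80, 97, 104, 111, 125, 141, 153, 160, 162, 176, 182, 188, 195, 215, 237, 244, 263, 271]

Fragments:
  [0,12): 12 bp
  [12,30): 18 bp
  [30,49): 19 bp
  [49,59): 10 bp
  [59,74): 15 bp
  [74,80): 6 bp
  [80,97): 17 bp
  [97,104): 7 bp
  [104,111): 7 bp
  [111,125): 14 bp
  [125,141): 16 bp
  [141,153): 12 bp
  [153,160): 7 bp
  [160,162): 2 bp
  [162,176): 14 bp
  [176,182): 6 bp
  [182,188): 6 bp
  [188,195): 7 bp
  [195,215): 20 bp
  [215,237): 22 bp
  [237,244): 7 bp
  [244,263): 19 bp
  [263,271): 8 bp
  [271,285): 14 bp

[2,6,6,6,7,7,7,7,7,8,10,12,12,14,14,14,15,16,17,18,19,19,20,22]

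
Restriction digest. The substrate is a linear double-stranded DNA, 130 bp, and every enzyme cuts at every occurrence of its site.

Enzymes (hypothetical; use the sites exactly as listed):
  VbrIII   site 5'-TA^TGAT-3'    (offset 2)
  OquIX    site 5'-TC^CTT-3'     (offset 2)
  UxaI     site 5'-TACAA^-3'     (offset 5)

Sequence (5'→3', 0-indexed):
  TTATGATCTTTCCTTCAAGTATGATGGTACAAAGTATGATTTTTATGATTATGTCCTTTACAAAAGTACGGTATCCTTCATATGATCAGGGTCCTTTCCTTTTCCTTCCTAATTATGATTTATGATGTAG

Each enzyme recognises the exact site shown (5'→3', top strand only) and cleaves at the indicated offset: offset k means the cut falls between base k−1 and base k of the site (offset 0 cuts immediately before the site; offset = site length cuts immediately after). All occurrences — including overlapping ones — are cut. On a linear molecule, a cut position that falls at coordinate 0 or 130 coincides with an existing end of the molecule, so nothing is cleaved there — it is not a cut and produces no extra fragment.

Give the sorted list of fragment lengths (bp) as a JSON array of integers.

[3,4,5,6,7,7,8,8,9,9,9,10,11,11,11,12]

Scan for sites:
  VbrIII TATGAT/2: at [1, 19, 34, 43, 80, 113, 120] ⇒ [3, 21, 36, 45, 82, 115, 122]
  OquIX TCCTT/2: at [10, 53, 73, 91, 96, 102] ⇒ [12, 55, 75, 93, 98, 104]
  UxaI TACAA/5: at [27, 58] ⇒ [32, 63]

Pooled cuts: [3, 12, 21, 32, 36, 45, 55, 63, 75, 82, 93, 98, 104, 115, 122]

Fragments:
  [0,3): 3 bp
  [3,12): 9 bp
  [12,21): 9 bp
  [21,32): 11 bp
  [32,36): 4 bp
  [36,45): 9 bp
  [45,55): 10 bp
  [55,63): 8 bp
  [63,75): 12 bp
  [75,82): 7 bp
  [82,93): 11 bp
  [93,98): 5 bp
  [98,104): 6 bp
  [104,115): 11 bp
  [115,122): 7 bp
  [122,130): 8 bp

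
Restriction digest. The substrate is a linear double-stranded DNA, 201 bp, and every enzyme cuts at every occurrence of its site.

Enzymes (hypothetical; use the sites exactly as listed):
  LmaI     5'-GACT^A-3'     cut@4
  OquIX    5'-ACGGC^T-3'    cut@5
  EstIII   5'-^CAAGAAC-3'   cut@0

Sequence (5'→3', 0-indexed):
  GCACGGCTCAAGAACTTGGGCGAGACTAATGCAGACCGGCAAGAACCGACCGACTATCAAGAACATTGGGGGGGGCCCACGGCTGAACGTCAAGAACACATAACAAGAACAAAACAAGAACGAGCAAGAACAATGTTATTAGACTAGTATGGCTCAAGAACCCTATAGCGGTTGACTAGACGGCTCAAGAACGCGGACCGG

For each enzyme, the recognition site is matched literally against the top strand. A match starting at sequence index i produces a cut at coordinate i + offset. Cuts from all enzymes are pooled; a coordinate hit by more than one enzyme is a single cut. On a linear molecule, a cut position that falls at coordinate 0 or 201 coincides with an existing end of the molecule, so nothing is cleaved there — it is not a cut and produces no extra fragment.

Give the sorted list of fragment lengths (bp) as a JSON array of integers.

Scan for sites:
  LmaI GACTA/4: at [23, 51, 141, 173] ⇒ [27, 55, 145, 177]
  OquIX ACGGCT/5: at [2, 78, 179] ⇒ [7, 83, 184]
  EstIII CAAGAAC/0: at [8, 39, 57, 90, 103, 114, 124, 154, 185] ⇒ [8, 39, 57, 90, 103, 114, 124, 154, 185]

Pooled cuts: [7, 8, 27, 39, 55, 57, 83, 90, 103, 114, 124, 145, 154, 177, 184, 185]

Fragments:
  [0,7): 7 bp
  [7,8): 1 bp
  [8,27): 19 bp
  [27,39): 12 bp
  [39,55): 16 bp
  [55,57): 2 bp
  [57,83): 26 bp
  [83,90): 7 bp
  [90,103): 13 bp
  [103,114): 11 bp
  [114,124): 10 bp
  [124,145): 21 bp
  [145,154): 9 bp
  [154,177): 23 bp
  [177,184): 7 bp
  [184,185): 1 bp
  [185,201): 16 bp

[1,1,2,7,7,7,9,10,11,12,13,16,16,19,21,23,26]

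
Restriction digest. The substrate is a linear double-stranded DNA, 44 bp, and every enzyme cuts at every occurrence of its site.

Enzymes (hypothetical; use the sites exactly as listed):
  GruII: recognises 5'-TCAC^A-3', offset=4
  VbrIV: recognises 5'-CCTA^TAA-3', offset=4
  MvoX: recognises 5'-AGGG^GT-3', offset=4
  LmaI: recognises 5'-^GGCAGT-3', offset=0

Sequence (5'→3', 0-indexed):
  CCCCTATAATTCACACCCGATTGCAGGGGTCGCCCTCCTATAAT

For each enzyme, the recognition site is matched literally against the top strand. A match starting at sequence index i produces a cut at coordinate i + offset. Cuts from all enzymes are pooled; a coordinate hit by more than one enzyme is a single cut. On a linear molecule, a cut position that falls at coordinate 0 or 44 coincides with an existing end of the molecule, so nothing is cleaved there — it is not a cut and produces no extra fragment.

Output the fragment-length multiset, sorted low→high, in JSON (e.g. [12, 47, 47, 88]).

[4,6,8,12,14]

Scan for sites:
  GruII (TCACA, off=4): starts [10] → cuts [14]
  VbrIV (CCTATAA, off=4): starts [2, 36] → cuts [6, 40]
  MvoX (AGGGGT, off=4): starts [24] → cuts [28]
  LmaI (GGCAGT, off=0): no sites

All cut coordinates (distinct, sorted): [6, 14, 28, 40]

Fragment lengths:
  [0,6): 6 bp
  [6,14): 8 bp
  [14,28): 14 bp
  [28,40): 12 bp
  [40,44): 4 bp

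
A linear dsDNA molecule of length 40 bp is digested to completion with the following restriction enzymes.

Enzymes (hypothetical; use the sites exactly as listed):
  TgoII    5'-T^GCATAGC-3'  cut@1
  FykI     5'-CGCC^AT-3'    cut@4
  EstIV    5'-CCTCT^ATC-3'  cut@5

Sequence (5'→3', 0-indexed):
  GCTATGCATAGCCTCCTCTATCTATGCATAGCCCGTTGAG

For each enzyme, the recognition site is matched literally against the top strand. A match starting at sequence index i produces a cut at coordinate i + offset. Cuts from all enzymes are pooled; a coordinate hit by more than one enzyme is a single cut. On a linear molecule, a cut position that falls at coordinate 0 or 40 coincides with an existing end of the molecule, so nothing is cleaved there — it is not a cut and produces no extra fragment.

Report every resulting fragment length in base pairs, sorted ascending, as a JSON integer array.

Scan for sites:
  TgoII TGCATAGC/1: at [4, 24] ⇒ [5, 25]
  FykI (CGCCAT, off=4): no sites
  EstIV CCTCTATC/5: at [14] ⇒ [19]

All cut coordinates (distinct, sorted): [5, 19, 25]

Fragments:
  [0,5): 5 bp
  [5,19): 14 bp
  [19,25): 6 bp
  [25,40): 15 bp

[5,6,14,15]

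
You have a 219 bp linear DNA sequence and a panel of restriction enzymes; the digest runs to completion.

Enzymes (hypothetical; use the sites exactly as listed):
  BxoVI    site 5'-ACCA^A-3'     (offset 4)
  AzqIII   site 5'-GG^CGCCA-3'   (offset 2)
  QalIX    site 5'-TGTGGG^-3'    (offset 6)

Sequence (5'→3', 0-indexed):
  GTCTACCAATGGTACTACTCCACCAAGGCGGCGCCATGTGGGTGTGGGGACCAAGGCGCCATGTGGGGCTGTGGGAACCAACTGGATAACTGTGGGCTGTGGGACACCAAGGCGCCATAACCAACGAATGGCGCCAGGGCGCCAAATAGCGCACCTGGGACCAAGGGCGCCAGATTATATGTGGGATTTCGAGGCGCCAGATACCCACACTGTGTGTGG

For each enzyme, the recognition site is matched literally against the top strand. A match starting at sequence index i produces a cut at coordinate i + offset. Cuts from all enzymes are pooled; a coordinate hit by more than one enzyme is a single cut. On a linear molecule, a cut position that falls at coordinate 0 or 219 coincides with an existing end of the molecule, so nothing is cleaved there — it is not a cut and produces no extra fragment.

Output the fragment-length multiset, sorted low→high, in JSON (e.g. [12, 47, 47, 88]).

[3,3,4,5,5,6,6,6,7,8,8,8,8,9,11,11,11,16,17,18,24,25]

Site scan:
  BxoVI (ACCAA, off=4): starts [4, 21, 49, 76, 105, 119, 159] → cuts [8, 25, 53, 80, 109, 123, 163]
  AzqIII (GGCGCCA, off=2): starts [29, 54, 110, 129, 137, 165, 192] → cuts [31, 56, 112, 131, 139, 167, 194]
  QalIX (TGTGGG, off=6): starts [36, 42, 61, 69, 90, 97, 179] → cuts [42, 48, 67, 75, 96, 103, 185]

All cut coordinates (distinct, sorted): [8, 25, 31, 42, 48, 53, 56, 67, 75, 80, 96, 103, 109, 112, 123, 131, 139, 163, 167, 185, 194]

Fragment lengths:
  [0,8): 8 bp
  [8,25): 17 bp
  [25,31): 6 bp
  [31,42): 11 bp
  [42,48): 6 bp
  [48,53): 5 bp
  [53,56): 3 bp
  [56,67): 11 bp
  [67,75): 8 bp
  [75,80): 5 bp
  [80,96): 16 bp
  [96,103): 7 bp
  [103,109): 6 bp
  [109,112): 3 bp
  [112,123): 11 bp
  [123,131): 8 bp
  [131,139): 8 bp
  [139,163): 24 bp
  [163,167): 4 bp
  [167,185): 18 bp
  [185,194): 9 bp
  [194,219): 25 bp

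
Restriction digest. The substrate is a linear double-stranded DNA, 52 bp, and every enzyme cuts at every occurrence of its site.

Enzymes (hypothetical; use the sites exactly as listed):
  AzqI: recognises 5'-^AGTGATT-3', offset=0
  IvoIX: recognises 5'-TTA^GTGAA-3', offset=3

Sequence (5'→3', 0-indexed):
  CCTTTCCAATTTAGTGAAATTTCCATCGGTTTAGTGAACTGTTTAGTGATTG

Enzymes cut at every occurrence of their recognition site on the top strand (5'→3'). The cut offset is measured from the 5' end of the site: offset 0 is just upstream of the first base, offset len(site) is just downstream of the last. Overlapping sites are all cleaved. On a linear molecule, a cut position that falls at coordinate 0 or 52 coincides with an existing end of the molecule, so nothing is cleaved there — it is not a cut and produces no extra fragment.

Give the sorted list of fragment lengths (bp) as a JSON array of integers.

[8,11,13,20]

Scan for sites:
  AzqI (AGTGATT, off=0): starts [44] → cuts [44]
  IvoIX (TTAGTGAA, off=3): starts [10, 30] → cuts [13, 33]

All cut coordinates (distinct, sorted): [13, 33, 44]

Fragment lengths:
  [0,13): 13 bp
  [13,33): 20 bp
  [33,44): 11 bp
  [44,52): 8 bp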